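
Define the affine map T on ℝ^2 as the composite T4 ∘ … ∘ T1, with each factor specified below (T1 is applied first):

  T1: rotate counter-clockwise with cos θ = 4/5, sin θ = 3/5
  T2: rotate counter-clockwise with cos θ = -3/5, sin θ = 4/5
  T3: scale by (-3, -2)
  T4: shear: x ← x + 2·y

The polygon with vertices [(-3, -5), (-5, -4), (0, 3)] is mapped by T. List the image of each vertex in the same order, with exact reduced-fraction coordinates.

T1 rotate counter-clockwise with cos θ = 4/5, sin θ = 3/5: (-3, -5) → (3/5, -29/5); (-5, -4) → (-8/5, -31/5); (0, 3) → (-9/5, 12/5)
T2 rotate counter-clockwise with cos θ = -3/5, sin θ = 4/5: (3/5, -29/5) → (107/25, 99/25); (-8/5, -31/5) → (148/25, 61/25); (-9/5, 12/5) → (-21/25, -72/25)
T3 scale by (-3, -2): (107/25, 99/25) → (-321/25, -198/25); (148/25, 61/25) → (-444/25, -122/25); (-21/25, -72/25) → (63/25, 144/25)
T4 shear: x ← x + 2·y: (-321/25, -198/25) → (-717/25, -198/25); (-444/25, -122/25) → (-688/25, -122/25); (63/25, 144/25) → (351/25, 144/25)

image vertices: (-717/25, -198/25), (-688/25, -122/25), (351/25, 144/25)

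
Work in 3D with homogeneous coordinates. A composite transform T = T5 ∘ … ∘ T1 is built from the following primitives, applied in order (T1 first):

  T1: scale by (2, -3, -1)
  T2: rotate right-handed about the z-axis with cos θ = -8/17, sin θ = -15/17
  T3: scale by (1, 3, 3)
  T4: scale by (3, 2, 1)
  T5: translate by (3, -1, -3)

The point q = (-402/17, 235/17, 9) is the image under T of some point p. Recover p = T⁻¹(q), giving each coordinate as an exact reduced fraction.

p = (1, 3, -4)

T1 = [2 0 0 0; 0 -3 0 0; 0 0 -1 0; 0 0 0 1]
T2·T1 = [-16/17 -45/17 0 0; -30/17 24/17 0 0; 0 0 -1 0; 0 0 0 1]
T3·…·T1 = [-16/17 -45/17 0 0; -90/17 72/17 0 0; 0 0 -3 0; 0 0 0 1]
T4·…·T1 = [-48/17 -135/17 0 0; -180/17 144/17 0 0; 0 0 -3 0; 0 0 0 1]
T5·…·T1 = [-48/17 -135/17 0 3; -180/17 144/17 0 -1; 0 0 -3 -3; 0 0 0 1]
det M = 324; M⁻¹ = [-4/51 -5/68 0 11/68; -5/51 4/153 0 49/153; 0 0 -1/3 -1; 0 0 0 1]
M⁻¹ · (-402/17, 235/17, 9)ᵀ = (1, 3, -4)ᵀ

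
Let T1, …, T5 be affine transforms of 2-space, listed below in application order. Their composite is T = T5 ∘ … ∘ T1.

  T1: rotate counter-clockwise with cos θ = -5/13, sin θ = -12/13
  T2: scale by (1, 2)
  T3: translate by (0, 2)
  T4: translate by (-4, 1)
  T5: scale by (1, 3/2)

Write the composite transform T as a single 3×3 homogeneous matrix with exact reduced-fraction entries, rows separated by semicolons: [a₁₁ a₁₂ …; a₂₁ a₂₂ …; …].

T1 = [-5/13 12/13 0; -12/13 -5/13 0; 0 0 1]
T2·T1 = [-5/13 12/13 0; -24/13 -10/13 0; 0 0 1]
T3·…·T1 = [-5/13 12/13 0; -24/13 -10/13 2; 0 0 1]
T4·…·T1 = [-5/13 12/13 -4; -24/13 -10/13 3; 0 0 1]
T5·…·T1 = [-5/13 12/13 -4; -36/13 -15/13 9/2; 0 0 1]

T = [-5/13 12/13 -4; -36/13 -15/13 9/2; 0 0 1]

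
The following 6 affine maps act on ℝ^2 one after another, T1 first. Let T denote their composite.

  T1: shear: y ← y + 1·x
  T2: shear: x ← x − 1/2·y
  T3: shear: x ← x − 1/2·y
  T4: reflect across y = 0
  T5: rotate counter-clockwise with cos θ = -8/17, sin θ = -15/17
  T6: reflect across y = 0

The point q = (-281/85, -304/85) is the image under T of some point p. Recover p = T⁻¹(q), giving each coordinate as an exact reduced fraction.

p = (3, 8/5)

T1 = [1 0 0; 1 1 0; 0 0 1]
T2·T1 = [1/2 -1/2 0; 1 1 0; 0 0 1]
T3·…·T1 = [0 -1 0; 1 1 0; 0 0 1]
T4·…·T1 = [0 -1 0; -1 -1 0; 0 0 1]
T5·…·T1 = [-15/17 -7/17 0; 8/17 23/17 0; 0 0 1]
T6·…·T1 = [-15/17 -7/17 0; -8/17 -23/17 0; 0 0 1]
det M = 1; M⁻¹ = [-23/17 7/17 0; 8/17 -15/17 0; 0 0 1]
M⁻¹ · (-281/85, -304/85)ᵀ = (3, 8/5)ᵀ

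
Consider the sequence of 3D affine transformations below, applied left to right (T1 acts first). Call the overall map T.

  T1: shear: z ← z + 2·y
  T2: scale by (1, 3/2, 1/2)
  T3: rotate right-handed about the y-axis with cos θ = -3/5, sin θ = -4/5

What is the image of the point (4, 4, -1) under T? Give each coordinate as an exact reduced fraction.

T(p) = (-26/5, 6, 11/10)

T1 shear: z ← z + 2·y: (4, 4, -1) → (4, 4, 7)
T2 scale by (1, 3/2, 1/2): (4, 4, 7) → (4, 6, 7/2)
T3 rotate right-handed about the y-axis with cos θ = -3/5, sin θ = -4/5: (4, 6, 7/2) → (-26/5, 6, 11/10)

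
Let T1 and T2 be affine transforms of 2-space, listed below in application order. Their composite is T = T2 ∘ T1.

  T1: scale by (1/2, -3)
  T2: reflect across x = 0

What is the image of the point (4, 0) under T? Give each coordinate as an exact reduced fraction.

T1 scale by (1/2, -3): (4, 0) → (2, 0)
T2 reflect across x = 0: (2, 0) → (-2, 0)

T(p) = (-2, 0)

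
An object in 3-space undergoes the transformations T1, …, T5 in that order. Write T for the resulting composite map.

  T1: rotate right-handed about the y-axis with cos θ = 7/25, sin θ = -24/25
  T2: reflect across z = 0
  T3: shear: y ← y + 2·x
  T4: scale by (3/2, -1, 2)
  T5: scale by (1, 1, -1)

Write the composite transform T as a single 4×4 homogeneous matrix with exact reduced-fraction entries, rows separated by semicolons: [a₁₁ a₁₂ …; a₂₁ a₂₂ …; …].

T1 = [7/25 0 -24/25 0; 0 1 0 0; 24/25 0 7/25 0; 0 0 0 1]
T2·T1 = [7/25 0 -24/25 0; 0 1 0 0; -24/25 0 -7/25 0; 0 0 0 1]
T3·…·T1 = [7/25 0 -24/25 0; 14/25 1 -48/25 0; -24/25 0 -7/25 0; 0 0 0 1]
T4·…·T1 = [21/50 0 -36/25 0; -14/25 -1 48/25 0; -48/25 0 -14/25 0; 0 0 0 1]
T5·…·T1 = [21/50 0 -36/25 0; -14/25 -1 48/25 0; 48/25 0 14/25 0; 0 0 0 1]

T = [21/50 0 -36/25 0; -14/25 -1 48/25 0; 48/25 0 14/25 0; 0 0 0 1]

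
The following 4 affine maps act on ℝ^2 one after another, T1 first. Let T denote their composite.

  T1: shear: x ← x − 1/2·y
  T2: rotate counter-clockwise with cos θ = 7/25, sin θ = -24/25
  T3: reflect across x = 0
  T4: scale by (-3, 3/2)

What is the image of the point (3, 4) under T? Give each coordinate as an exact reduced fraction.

T(p) = (309/25, 6/25)

T1 shear: x ← x − 1/2·y: (3, 4) → (1, 4)
T2 rotate counter-clockwise with cos θ = 7/25, sin θ = -24/25: (1, 4) → (103/25, 4/25)
T3 reflect across x = 0: (103/25, 4/25) → (-103/25, 4/25)
T4 scale by (-3, 3/2): (-103/25, 4/25) → (309/25, 6/25)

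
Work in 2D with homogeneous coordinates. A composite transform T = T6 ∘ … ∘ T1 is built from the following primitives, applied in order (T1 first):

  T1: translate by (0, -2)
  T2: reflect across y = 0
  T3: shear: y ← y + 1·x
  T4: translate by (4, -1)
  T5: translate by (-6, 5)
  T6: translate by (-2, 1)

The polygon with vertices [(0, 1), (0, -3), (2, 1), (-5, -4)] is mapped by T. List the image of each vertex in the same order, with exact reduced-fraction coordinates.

T1 translate by (0, -2): (0, 1) → (0, -1); (0, -3) → (0, -5); (2, 1) → (2, -1); (-5, -4) → (-5, -6)
T2 reflect across y = 0: (0, -1) → (0, 1); (0, -5) → (0, 5); (2, -1) → (2, 1); (-5, -6) → (-5, 6)
T3 shear: y ← y + 1·x: (0, 1) → (0, 1); (0, 5) → (0, 5); (2, 1) → (2, 3); (-5, 6) → (-5, 1)
T4 translate by (4, -1): (0, 1) → (4, 0); (0, 5) → (4, 4); (2, 3) → (6, 2); (-5, 1) → (-1, 0)
T5 translate by (-6, 5): (4, 0) → (-2, 5); (4, 4) → (-2, 9); (6, 2) → (0, 7); (-1, 0) → (-7, 5)
T6 translate by (-2, 1): (-2, 5) → (-4, 6); (-2, 9) → (-4, 10); (0, 7) → (-2, 8); (-7, 5) → (-9, 6)

image vertices: (-4, 6), (-4, 10), (-2, 8), (-9, 6)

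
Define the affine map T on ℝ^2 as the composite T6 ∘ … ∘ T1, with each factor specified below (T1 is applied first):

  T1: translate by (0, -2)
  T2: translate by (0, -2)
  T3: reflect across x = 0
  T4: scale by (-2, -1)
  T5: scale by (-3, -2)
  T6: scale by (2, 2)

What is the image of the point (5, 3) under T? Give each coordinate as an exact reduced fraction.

T1 translate by (0, -2): (5, 3) → (5, 1)
T2 translate by (0, -2): (5, 1) → (5, -1)
T3 reflect across x = 0: (5, -1) → (-5, -1)
T4 scale by (-2, -1): (-5, -1) → (10, 1)
T5 scale by (-3, -2): (10, 1) → (-30, -2)
T6 scale by (2, 2): (-30, -2) → (-60, -4)

T(p) = (-60, -4)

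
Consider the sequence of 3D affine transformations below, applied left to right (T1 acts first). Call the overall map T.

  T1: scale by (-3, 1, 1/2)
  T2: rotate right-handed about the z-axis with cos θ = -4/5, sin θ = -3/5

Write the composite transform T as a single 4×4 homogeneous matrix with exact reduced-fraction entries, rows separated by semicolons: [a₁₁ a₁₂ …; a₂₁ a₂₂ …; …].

T = [12/5 3/5 0 0; 9/5 -4/5 0 0; 0 0 1/2 0; 0 0 0 1]

T1 = [-3 0 0 0; 0 1 0 0; 0 0 1/2 0; 0 0 0 1]
T2·T1 = [12/5 3/5 0 0; 9/5 -4/5 0 0; 0 0 1/2 0; 0 0 0 1]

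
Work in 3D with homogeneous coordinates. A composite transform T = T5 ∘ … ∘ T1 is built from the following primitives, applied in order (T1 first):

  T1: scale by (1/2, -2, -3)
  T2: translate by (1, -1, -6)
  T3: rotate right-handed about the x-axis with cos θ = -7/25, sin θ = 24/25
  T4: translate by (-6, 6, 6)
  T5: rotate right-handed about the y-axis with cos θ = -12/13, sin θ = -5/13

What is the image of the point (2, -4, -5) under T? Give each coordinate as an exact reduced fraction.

T(p) = (-3/13, -23/5, -712/65)

T1 scale by (1/2, -2, -3): (2, -4, -5) → (1, 8, 15)
T2 translate by (1, -1, -6): (1, 8, 15) → (2, 7, 9)
T3 rotate right-handed about the x-axis with cos θ = -7/25, sin θ = 24/25: (2, 7, 9) → (2, -53/5, 21/5)
T4 translate by (-6, 6, 6): (2, -53/5, 21/5) → (-4, -23/5, 51/5)
T5 rotate right-handed about the y-axis with cos θ = -12/13, sin θ = -5/13: (-4, -23/5, 51/5) → (-3/13, -23/5, -712/65)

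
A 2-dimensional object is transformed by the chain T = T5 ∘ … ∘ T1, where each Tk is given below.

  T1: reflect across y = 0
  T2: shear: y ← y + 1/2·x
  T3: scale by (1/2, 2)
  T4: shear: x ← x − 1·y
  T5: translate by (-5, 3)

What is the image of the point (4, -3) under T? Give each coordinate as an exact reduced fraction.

T1 reflect across y = 0: (4, -3) → (4, 3)
T2 shear: y ← y + 1/2·x: (4, 3) → (4, 5)
T3 scale by (1/2, 2): (4, 5) → (2, 10)
T4 shear: x ← x − 1·y: (2, 10) → (-8, 10)
T5 translate by (-5, 3): (-8, 10) → (-13, 13)

T(p) = (-13, 13)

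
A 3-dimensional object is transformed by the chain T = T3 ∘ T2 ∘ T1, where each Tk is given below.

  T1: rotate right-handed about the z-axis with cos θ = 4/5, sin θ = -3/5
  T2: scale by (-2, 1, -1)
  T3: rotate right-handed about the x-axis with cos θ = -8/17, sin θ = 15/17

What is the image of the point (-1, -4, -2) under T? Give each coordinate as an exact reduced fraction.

T(p) = (32/5, -46/85, -55/17)

T1 rotate right-handed about the z-axis with cos θ = 4/5, sin θ = -3/5: (-1, -4, -2) → (-16/5, -13/5, -2)
T2 scale by (-2, 1, -1): (-16/5, -13/5, -2) → (32/5, -13/5, 2)
T3 rotate right-handed about the x-axis with cos θ = -8/17, sin θ = 15/17: (32/5, -13/5, 2) → (32/5, -46/85, -55/17)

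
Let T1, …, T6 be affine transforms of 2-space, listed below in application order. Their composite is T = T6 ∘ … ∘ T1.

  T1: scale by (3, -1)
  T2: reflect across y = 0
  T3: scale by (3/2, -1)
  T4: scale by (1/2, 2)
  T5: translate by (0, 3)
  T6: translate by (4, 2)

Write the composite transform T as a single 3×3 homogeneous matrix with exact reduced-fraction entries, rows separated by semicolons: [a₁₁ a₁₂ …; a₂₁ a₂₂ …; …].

T1 = [3 0 0; 0 -1 0; 0 0 1]
T2·T1 = [3 0 0; 0 1 0; 0 0 1]
T3·…·T1 = [9/2 0 0; 0 -1 0; 0 0 1]
T4·…·T1 = [9/4 0 0; 0 -2 0; 0 0 1]
T5·…·T1 = [9/4 0 0; 0 -2 3; 0 0 1]
T6·…·T1 = [9/4 0 4; 0 -2 5; 0 0 1]

T = [9/4 0 4; 0 -2 5; 0 0 1]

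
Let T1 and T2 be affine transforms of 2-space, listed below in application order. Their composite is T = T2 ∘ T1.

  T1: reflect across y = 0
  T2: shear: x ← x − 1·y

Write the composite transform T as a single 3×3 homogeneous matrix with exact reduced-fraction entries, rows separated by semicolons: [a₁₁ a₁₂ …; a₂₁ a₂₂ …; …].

T = [1 1 0; 0 -1 0; 0 0 1]

T1 = [1 0 0; 0 -1 0; 0 0 1]
T2·T1 = [1 1 0; 0 -1 0; 0 0 1]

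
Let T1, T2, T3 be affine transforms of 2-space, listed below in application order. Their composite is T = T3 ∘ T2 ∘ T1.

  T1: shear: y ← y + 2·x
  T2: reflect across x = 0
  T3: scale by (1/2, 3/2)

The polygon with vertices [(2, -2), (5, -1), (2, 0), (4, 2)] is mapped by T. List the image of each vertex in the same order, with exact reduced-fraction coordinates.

image vertices: (-1, 3), (-5/2, 27/2), (-1, 6), (-2, 15)

T1 shear: y ← y + 2·x: (2, -2) → (2, 2); (5, -1) → (5, 9); (2, 0) → (2, 4); (4, 2) → (4, 10)
T2 reflect across x = 0: (2, 2) → (-2, 2); (5, 9) → (-5, 9); (2, 4) → (-2, 4); (4, 10) → (-4, 10)
T3 scale by (1/2, 3/2): (-2, 2) → (-1, 3); (-5, 9) → (-5/2, 27/2); (-2, 4) → (-1, 6); (-4, 10) → (-2, 15)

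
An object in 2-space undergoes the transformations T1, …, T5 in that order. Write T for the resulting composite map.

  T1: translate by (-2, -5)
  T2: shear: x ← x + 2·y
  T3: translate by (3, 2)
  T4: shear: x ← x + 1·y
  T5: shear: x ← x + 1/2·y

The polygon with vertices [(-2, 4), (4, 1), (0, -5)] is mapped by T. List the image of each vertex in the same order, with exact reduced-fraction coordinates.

image vertices: (-3/2, 1), (-6, -2), (-31, -8)

T1 translate by (-2, -5): (-2, 4) → (-4, -1); (4, 1) → (2, -4); (0, -5) → (-2, -10)
T2 shear: x ← x + 2·y: (-4, -1) → (-6, -1); (2, -4) → (-6, -4); (-2, -10) → (-22, -10)
T3 translate by (3, 2): (-6, -1) → (-3, 1); (-6, -4) → (-3, -2); (-22, -10) → (-19, -8)
T4 shear: x ← x + 1·y: (-3, 1) → (-2, 1); (-3, -2) → (-5, -2); (-19, -8) → (-27, -8)
T5 shear: x ← x + 1/2·y: (-2, 1) → (-3/2, 1); (-5, -2) → (-6, -2); (-27, -8) → (-31, -8)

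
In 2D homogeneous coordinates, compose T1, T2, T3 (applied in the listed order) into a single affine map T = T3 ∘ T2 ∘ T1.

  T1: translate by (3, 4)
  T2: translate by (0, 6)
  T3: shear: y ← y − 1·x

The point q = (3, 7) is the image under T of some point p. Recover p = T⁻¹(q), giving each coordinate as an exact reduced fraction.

p = (0, 0)

T1 = [1 0 3; 0 1 4; 0 0 1]
T2·T1 = [1 0 3; 0 1 10; 0 0 1]
T3·…·T1 = [1 0 3; -1 1 7; 0 0 1]
det M = 1; M⁻¹ = [1 0 -3; 1 1 -10; 0 0 1]
M⁻¹ · (3, 7)ᵀ = (0, 0)ᵀ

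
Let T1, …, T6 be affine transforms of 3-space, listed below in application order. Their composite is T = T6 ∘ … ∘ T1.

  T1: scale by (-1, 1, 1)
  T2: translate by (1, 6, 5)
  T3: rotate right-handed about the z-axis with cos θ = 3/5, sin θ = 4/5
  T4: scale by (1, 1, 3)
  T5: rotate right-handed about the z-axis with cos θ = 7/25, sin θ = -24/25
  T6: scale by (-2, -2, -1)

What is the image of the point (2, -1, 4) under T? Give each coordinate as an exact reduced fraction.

T(p) = (-206/125, -1258/125, -27)

T1 scale by (-1, 1, 1): (2, -1, 4) → (-2, -1, 4)
T2 translate by (1, 6, 5): (-2, -1, 4) → (-1, 5, 9)
T3 rotate right-handed about the z-axis with cos θ = 3/5, sin θ = 4/5: (-1, 5, 9) → (-23/5, 11/5, 9)
T4 scale by (1, 1, 3): (-23/5, 11/5, 9) → (-23/5, 11/5, 27)
T5 rotate right-handed about the z-axis with cos θ = 7/25, sin θ = -24/25: (-23/5, 11/5, 27) → (103/125, 629/125, 27)
T6 scale by (-2, -2, -1): (103/125, 629/125, 27) → (-206/125, -1258/125, -27)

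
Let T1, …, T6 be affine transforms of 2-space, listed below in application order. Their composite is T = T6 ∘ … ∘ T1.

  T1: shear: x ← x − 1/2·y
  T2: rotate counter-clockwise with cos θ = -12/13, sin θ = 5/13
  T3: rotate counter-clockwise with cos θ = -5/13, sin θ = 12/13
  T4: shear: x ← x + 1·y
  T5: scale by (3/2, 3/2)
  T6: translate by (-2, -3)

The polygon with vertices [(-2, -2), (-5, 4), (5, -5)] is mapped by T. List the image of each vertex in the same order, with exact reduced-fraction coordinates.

image vertices: (-7/2, -3/2), (29/2, 15/2), (-83/4, -57/4)

T1 shear: x ← x − 1/2·y: (-2, -2) → (-1, -2); (-5, 4) → (-7, 4); (5, -5) → (15/2, -5)
T2 rotate counter-clockwise with cos θ = -12/13, sin θ = 5/13: (-1, -2) → (22/13, 19/13); (-7, 4) → (64/13, -83/13); (15/2, -5) → (-5, 15/2)
T3 rotate counter-clockwise with cos θ = -5/13, sin θ = 12/13: (22/13, 19/13) → (-2, 1); (64/13, -83/13) → (4, 7); (-5, 15/2) → (-5, -15/2)
T4 shear: x ← x + 1·y: (-2, 1) → (-1, 1); (4, 7) → (11, 7); (-5, -15/2) → (-25/2, -15/2)
T5 scale by (3/2, 3/2): (-1, 1) → (-3/2, 3/2); (11, 7) → (33/2, 21/2); (-25/2, -15/2) → (-75/4, -45/4)
T6 translate by (-2, -3): (-3/2, 3/2) → (-7/2, -3/2); (33/2, 21/2) → (29/2, 15/2); (-75/4, -45/4) → (-83/4, -57/4)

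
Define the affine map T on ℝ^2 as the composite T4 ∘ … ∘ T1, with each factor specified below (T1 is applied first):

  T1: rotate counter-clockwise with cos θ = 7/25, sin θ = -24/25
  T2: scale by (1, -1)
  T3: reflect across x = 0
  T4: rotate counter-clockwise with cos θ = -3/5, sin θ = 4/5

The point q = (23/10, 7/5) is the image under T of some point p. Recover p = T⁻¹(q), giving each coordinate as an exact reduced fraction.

T1 = [7/25 24/25 0; -24/25 7/25 0; 0 0 1]
T2·T1 = [7/25 24/25 0; 24/25 -7/25 0; 0 0 1]
T3·…·T1 = [-7/25 -24/25 0; 24/25 -7/25 0; 0 0 1]
T4·…·T1 = [-3/5 4/5 0; -4/5 -3/5 0; 0 0 1]
det M = 1; M⁻¹ = [-3/5 -4/5 0; 4/5 -3/5 0; 0 0 1]
M⁻¹ · (23/10, 7/5)ᵀ = (-5/2, 1)ᵀ

p = (-5/2, 1)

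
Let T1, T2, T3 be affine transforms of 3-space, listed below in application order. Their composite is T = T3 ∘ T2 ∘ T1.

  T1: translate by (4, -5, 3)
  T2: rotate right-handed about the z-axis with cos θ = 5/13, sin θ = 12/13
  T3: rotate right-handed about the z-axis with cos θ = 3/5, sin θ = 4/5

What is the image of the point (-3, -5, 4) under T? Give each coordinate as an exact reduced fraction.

T1 translate by (4, -5, 3): (-3, -5, 4) → (1, -10, 7)
T2 rotate right-handed about the z-axis with cos θ = 5/13, sin θ = 12/13: (1, -10, 7) → (125/13, -38/13, 7)
T3 rotate right-handed about the z-axis with cos θ = 3/5, sin θ = 4/5: (125/13, -38/13, 7) → (527/65, 386/65, 7)

T(p) = (527/65, 386/65, 7)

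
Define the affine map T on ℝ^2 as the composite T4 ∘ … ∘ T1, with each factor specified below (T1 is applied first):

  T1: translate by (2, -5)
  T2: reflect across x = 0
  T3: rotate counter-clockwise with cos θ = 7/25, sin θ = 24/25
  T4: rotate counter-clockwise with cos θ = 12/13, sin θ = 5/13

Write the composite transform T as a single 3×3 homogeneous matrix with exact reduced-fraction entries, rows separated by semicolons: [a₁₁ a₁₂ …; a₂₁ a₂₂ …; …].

T = [36/325 -323/325 1687/325; -323/325 -36/325 -466/325; 0 0 1]

T1 = [1 0 2; 0 1 -5; 0 0 1]
T2·T1 = [-1 0 -2; 0 1 -5; 0 0 1]
T3·…·T1 = [-7/25 -24/25 106/25; -24/25 7/25 -83/25; 0 0 1]
T4·…·T1 = [36/325 -323/325 1687/325; -323/325 -36/325 -466/325; 0 0 1]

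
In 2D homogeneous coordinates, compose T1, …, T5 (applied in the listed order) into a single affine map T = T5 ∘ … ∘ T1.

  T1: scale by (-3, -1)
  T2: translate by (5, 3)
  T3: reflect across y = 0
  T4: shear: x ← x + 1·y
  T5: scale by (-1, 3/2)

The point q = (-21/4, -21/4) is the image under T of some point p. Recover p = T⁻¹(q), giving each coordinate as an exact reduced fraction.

p = (-5/4, -1/2)

T1 = [-3 0 0; 0 -1 0; 0 0 1]
T2·T1 = [-3 0 5; 0 -1 3; 0 0 1]
T3·…·T1 = [-3 0 5; 0 1 -3; 0 0 1]
T4·…·T1 = [-3 1 2; 0 1 -3; 0 0 1]
T5·…·T1 = [3 -1 -2; 0 3/2 -9/2; 0 0 1]
det M = 9/2; M⁻¹ = [1/3 2/9 5/3; 0 2/3 3; 0 0 1]
M⁻¹ · (-21/4, -21/4)ᵀ = (-5/4, -1/2)ᵀ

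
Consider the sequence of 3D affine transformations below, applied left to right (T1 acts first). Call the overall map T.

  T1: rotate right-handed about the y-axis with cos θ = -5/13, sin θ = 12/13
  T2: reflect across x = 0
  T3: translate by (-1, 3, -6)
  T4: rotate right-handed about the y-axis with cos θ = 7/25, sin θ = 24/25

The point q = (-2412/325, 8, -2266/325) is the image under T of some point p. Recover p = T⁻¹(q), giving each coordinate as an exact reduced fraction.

p = (5, 5, -4)

T1 = [-5/13 0 12/13 0; 0 1 0 0; -12/13 0 -5/13 0; 0 0 0 1]
T2·T1 = [5/13 0 -12/13 0; 0 1 0 0; -12/13 0 -5/13 0; 0 0 0 1]
T3·…·T1 = [5/13 0 -12/13 -1; 0 1 0 3; -12/13 0 -5/13 -6; 0 0 0 1]
T4·…·T1 = [-253/325 0 -204/325 -151/25; 0 1 0 3; -204/325 0 253/325 -18/25; 0 0 0 1]
det M = -1; M⁻¹ = [-253/325 0 -204/325 -67/13; 0 1 0 -3; -204/325 0 253/325 -42/13; 0 0 0 1]
M⁻¹ · (-2412/325, 8, -2266/325)ᵀ = (5, 5, -4)ᵀ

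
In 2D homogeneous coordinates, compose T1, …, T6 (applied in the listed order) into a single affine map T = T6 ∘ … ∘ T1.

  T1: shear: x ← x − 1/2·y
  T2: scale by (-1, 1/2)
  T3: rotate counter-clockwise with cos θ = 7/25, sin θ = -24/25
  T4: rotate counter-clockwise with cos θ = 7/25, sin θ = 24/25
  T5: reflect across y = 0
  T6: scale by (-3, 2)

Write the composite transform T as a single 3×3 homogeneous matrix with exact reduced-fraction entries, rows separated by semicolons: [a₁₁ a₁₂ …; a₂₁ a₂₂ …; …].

T = [3 -3/2 0; 0 -1 0; 0 0 1]

T1 = [1 -1/2 0; 0 1 0; 0 0 1]
T2·T1 = [-1 1/2 0; 0 1/2 0; 0 0 1]
T3·…·T1 = [-7/25 31/50 0; 24/25 -17/50 0; 0 0 1]
T4·…·T1 = [-1 1/2 0; 0 1/2 0; 0 0 1]
T5·…·T1 = [-1 1/2 0; 0 -1/2 0; 0 0 1]
T6·…·T1 = [3 -3/2 0; 0 -1 0; 0 0 1]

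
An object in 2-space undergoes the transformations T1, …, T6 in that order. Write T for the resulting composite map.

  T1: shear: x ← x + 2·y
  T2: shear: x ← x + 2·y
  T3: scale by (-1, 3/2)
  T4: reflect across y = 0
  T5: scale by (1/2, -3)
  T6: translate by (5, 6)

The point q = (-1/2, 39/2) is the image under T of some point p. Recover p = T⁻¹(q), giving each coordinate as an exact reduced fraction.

T1 = [1 2 0; 0 1 0; 0 0 1]
T2·T1 = [1 4 0; 0 1 0; 0 0 1]
T3·…·T1 = [-1 -4 0; 0 3/2 0; 0 0 1]
T4·…·T1 = [-1 -4 0; 0 -3/2 0; 0 0 1]
T5·…·T1 = [-1/2 -2 0; 0 9/2 0; 0 0 1]
T6·…·T1 = [-1/2 -2 5; 0 9/2 6; 0 0 1]
det M = -9/4; M⁻¹ = [-2 -8/9 46/3; 0 2/9 -4/3; 0 0 1]
M⁻¹ · (-1/2, 39/2)ᵀ = (-1, 3)ᵀ

p = (-1, 3)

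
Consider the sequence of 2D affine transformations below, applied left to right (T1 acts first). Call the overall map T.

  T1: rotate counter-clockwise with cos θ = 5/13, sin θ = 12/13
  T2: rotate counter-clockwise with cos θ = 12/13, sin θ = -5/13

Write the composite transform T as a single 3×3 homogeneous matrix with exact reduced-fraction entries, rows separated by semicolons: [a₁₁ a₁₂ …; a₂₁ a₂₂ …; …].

T1 = [5/13 -12/13 0; 12/13 5/13 0; 0 0 1]
T2·T1 = [120/169 -119/169 0; 119/169 120/169 0; 0 0 1]

T = [120/169 -119/169 0; 119/169 120/169 0; 0 0 1]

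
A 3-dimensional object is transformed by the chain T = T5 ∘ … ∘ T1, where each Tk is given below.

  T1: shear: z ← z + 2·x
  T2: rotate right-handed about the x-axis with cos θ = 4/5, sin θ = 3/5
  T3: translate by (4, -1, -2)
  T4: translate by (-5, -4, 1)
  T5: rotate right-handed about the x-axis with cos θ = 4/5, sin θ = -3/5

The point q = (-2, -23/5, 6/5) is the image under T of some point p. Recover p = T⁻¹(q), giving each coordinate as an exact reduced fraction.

T1 = [1 0 0 0; 0 1 0 0; 2 0 1 0; 0 0 0 1]
T2·T1 = [1 0 0 0; -6/5 4/5 -3/5 0; 8/5 3/5 4/5 0; 0 0 0 1]
T3·…·T1 = [1 0 0 4; -6/5 4/5 -3/5 -1; 8/5 3/5 4/5 -2; 0 0 0 1]
T4·…·T1 = [1 0 0 -1; -6/5 4/5 -3/5 -5; 8/5 3/5 4/5 -1; 0 0 0 1]
T5·…·T1 = [1 0 0 -1; 0 1 0 -23/5; 2 0 1 11/5; 0 0 0 1]
det M = 1; M⁻¹ = [1 0 0 1; 0 1 0 23/5; -2 0 1 -21/5; 0 0 0 1]
M⁻¹ · (-2, -23/5, 6/5)ᵀ = (-1, 0, 1)ᵀ

p = (-1, 0, 1)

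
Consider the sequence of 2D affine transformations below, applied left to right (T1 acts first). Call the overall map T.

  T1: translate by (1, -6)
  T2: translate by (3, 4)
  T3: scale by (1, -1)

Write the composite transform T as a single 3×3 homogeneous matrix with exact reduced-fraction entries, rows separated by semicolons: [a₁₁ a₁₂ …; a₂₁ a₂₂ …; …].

T1 = [1 0 1; 0 1 -6; 0 0 1]
T2·T1 = [1 0 4; 0 1 -2; 0 0 1]
T3·…·T1 = [1 0 4; 0 -1 2; 0 0 1]

T = [1 0 4; 0 -1 2; 0 0 1]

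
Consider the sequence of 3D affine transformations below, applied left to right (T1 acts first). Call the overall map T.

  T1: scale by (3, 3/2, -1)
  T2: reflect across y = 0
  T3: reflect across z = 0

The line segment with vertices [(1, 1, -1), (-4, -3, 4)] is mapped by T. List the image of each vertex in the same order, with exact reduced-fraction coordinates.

T1 scale by (3, 3/2, -1): (1, 1, -1) → (3, 3/2, 1); (-4, -3, 4) → (-12, -9/2, -4)
T2 reflect across y = 0: (3, 3/2, 1) → (3, -3/2, 1); (-12, -9/2, -4) → (-12, 9/2, -4)
T3 reflect across z = 0: (3, -3/2, 1) → (3, -3/2, -1); (-12, 9/2, -4) → (-12, 9/2, 4)

image vertices: (3, -3/2, -1), (-12, 9/2, 4)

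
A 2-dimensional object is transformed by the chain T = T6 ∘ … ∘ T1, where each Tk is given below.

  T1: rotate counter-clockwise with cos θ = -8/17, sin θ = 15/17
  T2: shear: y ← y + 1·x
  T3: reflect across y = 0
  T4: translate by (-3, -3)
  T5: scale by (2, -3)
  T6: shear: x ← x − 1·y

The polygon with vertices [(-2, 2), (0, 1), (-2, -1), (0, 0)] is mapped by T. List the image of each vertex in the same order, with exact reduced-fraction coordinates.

image vertices: (-103/17, -27/17), (-216/17, 84/17), (-220/17, 180/17), (-15, 9)

T1 rotate counter-clockwise with cos θ = -8/17, sin θ = 15/17: (-2, 2) → (-14/17, -46/17); (0, 1) → (-15/17, -8/17); (-2, -1) → (31/17, -22/17); (0, 0) → (0, 0)
T2 shear: y ← y + 1·x: (-14/17, -46/17) → (-14/17, -60/17); (-15/17, -8/17) → (-15/17, -23/17); (31/17, -22/17) → (31/17, 9/17); (0, 0) → (0, 0)
T3 reflect across y = 0: (-14/17, -60/17) → (-14/17, 60/17); (-15/17, -23/17) → (-15/17, 23/17); (31/17, 9/17) → (31/17, -9/17); (0, 0) → (0, 0)
T4 translate by (-3, -3): (-14/17, 60/17) → (-65/17, 9/17); (-15/17, 23/17) → (-66/17, -28/17); (31/17, -9/17) → (-20/17, -60/17); (0, 0) → (-3, -3)
T5 scale by (2, -3): (-65/17, 9/17) → (-130/17, -27/17); (-66/17, -28/17) → (-132/17, 84/17); (-20/17, -60/17) → (-40/17, 180/17); (-3, -3) → (-6, 9)
T6 shear: x ← x − 1·y: (-130/17, -27/17) → (-103/17, -27/17); (-132/17, 84/17) → (-216/17, 84/17); (-40/17, 180/17) → (-220/17, 180/17); (-6, 9) → (-15, 9)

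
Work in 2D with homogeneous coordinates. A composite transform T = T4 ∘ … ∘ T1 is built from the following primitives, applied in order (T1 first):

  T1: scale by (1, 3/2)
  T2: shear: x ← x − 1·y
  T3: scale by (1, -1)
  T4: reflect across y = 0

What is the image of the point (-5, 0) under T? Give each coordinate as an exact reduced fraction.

T(p) = (-5, 0)

T1 scale by (1, 3/2): (-5, 0) → (-5, 0)
T2 shear: x ← x − 1·y: (-5, 0) → (-5, 0)
T3 scale by (1, -1): (-5, 0) → (-5, 0)
T4 reflect across y = 0: (-5, 0) → (-5, 0)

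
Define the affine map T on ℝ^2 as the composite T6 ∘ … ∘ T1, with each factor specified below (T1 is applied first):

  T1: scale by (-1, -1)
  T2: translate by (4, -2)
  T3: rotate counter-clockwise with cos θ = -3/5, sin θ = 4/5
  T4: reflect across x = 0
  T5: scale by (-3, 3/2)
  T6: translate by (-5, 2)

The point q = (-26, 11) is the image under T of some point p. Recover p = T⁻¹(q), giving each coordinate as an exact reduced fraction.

p = (-5, -4)

T1 = [-1 0 0; 0 -1 0; 0 0 1]
T2·T1 = [-1 0 4; 0 -1 -2; 0 0 1]
T3·…·T1 = [3/5 4/5 -4/5; -4/5 3/5 22/5; 0 0 1]
T4·…·T1 = [-3/5 -4/5 4/5; -4/5 3/5 22/5; 0 0 1]
T5·…·T1 = [9/5 12/5 -12/5; -6/5 9/10 33/5; 0 0 1]
T6·…·T1 = [9/5 12/5 -37/5; -6/5 9/10 43/5; 0 0 1]
det M = 9/2; M⁻¹ = [1/5 -8/15 91/15; 4/15 2/5 -22/15; 0 0 1]
M⁻¹ · (-26, 11)ᵀ = (-5, -4)ᵀ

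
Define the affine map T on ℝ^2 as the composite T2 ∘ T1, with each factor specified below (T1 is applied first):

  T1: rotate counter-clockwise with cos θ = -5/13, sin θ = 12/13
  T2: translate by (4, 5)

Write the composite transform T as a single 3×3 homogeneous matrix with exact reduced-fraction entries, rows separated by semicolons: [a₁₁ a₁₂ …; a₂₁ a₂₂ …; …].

T1 = [-5/13 -12/13 0; 12/13 -5/13 0; 0 0 1]
T2·T1 = [-5/13 -12/13 4; 12/13 -5/13 5; 0 0 1]

T = [-5/13 -12/13 4; 12/13 -5/13 5; 0 0 1]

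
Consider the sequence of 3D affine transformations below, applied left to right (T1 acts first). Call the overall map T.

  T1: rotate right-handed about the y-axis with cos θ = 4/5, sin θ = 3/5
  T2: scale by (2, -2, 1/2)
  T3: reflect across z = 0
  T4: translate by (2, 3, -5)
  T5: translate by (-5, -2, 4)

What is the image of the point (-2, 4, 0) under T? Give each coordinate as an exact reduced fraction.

T1 rotate right-handed about the y-axis with cos θ = 4/5, sin θ = 3/5: (-2, 4, 0) → (-8/5, 4, 6/5)
T2 scale by (2, -2, 1/2): (-8/5, 4, 6/5) → (-16/5, -8, 3/5)
T3 reflect across z = 0: (-16/5, -8, 3/5) → (-16/5, -8, -3/5)
T4 translate by (2, 3, -5): (-16/5, -8, -3/5) → (-6/5, -5, -28/5)
T5 translate by (-5, -2, 4): (-6/5, -5, -28/5) → (-31/5, -7, -8/5)

T(p) = (-31/5, -7, -8/5)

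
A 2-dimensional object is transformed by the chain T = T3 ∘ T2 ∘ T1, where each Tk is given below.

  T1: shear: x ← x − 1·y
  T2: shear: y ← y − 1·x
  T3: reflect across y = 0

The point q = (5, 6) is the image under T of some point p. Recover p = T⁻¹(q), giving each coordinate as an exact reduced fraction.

p = (4, -1)

T1 = [1 -1 0; 0 1 0; 0 0 1]
T2·T1 = [1 -1 0; -1 2 0; 0 0 1]
T3·…·T1 = [1 -1 0; 1 -2 0; 0 0 1]
det M = -1; M⁻¹ = [2 -1 0; 1 -1 0; 0 0 1]
M⁻¹ · (5, 6)ᵀ = (4, -1)ᵀ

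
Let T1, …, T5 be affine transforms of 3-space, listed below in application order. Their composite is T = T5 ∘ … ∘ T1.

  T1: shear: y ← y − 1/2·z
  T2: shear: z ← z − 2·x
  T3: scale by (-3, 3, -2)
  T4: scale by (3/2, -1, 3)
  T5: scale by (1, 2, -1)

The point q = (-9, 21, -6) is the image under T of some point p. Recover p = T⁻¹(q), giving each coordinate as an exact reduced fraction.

T1 = [1 0 0 0; 0 1 -1/2 0; 0 0 1 0; 0 0 0 1]
T2·T1 = [1 0 0 0; 0 1 -1/2 0; -2 0 1 0; 0 0 0 1]
T3·…·T1 = [-3 0 0 0; 0 3 -3/2 0; 4 0 -2 0; 0 0 0 1]
T4·…·T1 = [-9/2 0 0 0; 0 -3 3/2 0; 12 0 -6 0; 0 0 0 1]
T5·…·T1 = [-9/2 0 0 0; 0 -6 3 0; -12 0 6 0; 0 0 0 1]
det M = 162; M⁻¹ = [-2/9 0 0 0; -2/9 -1/6 1/12 0; -4/9 0 1/6 0; 0 0 0 1]
M⁻¹ · (-9, 21, -6)ᵀ = (2, -2, 3)ᵀ

p = (2, -2, 3)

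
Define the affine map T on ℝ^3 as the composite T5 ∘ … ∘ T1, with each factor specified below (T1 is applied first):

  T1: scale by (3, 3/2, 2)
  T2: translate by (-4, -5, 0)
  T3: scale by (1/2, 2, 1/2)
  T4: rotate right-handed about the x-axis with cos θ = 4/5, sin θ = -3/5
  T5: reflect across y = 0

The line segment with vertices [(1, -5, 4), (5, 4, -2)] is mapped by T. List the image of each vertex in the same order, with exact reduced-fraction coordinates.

image vertices: (-1/2, 88/5, 91/5), (11/2, -2/5, -14/5)

T1 scale by (3, 3/2, 2): (1, -5, 4) → (3, -15/2, 8); (5, 4, -2) → (15, 6, -4)
T2 translate by (-4, -5, 0): (3, -15/2, 8) → (-1, -25/2, 8); (15, 6, -4) → (11, 1, -4)
T3 scale by (1/2, 2, 1/2): (-1, -25/2, 8) → (-1/2, -25, 4); (11, 1, -4) → (11/2, 2, -2)
T4 rotate right-handed about the x-axis with cos θ = 4/5, sin θ = -3/5: (-1/2, -25, 4) → (-1/2, -88/5, 91/5); (11/2, 2, -2) → (11/2, 2/5, -14/5)
T5 reflect across y = 0: (-1/2, -88/5, 91/5) → (-1/2, 88/5, 91/5); (11/2, 2/5, -14/5) → (11/2, -2/5, -14/5)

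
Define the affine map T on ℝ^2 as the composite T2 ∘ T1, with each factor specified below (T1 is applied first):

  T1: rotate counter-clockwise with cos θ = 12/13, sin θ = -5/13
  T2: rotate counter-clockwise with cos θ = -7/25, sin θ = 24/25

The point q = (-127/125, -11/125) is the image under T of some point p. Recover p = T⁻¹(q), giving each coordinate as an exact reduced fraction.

p = (-1/5, 1)

T1 = [12/13 5/13 0; -5/13 12/13 0; 0 0 1]
T2·T1 = [36/325 -323/325 0; 323/325 36/325 0; 0 0 1]
det M = 1; M⁻¹ = [36/325 323/325 0; -323/325 36/325 0; 0 0 1]
M⁻¹ · (-127/125, -11/125)ᵀ = (-1/5, 1)ᵀ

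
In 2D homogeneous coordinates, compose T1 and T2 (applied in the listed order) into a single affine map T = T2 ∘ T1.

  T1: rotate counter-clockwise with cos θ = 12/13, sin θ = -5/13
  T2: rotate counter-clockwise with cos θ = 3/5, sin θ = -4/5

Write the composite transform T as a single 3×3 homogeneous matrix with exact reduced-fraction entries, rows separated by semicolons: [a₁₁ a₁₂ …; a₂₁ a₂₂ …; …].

T = [16/65 63/65 0; -63/65 16/65 0; 0 0 1]

T1 = [12/13 5/13 0; -5/13 12/13 0; 0 0 1]
T2·T1 = [16/65 63/65 0; -63/65 16/65 0; 0 0 1]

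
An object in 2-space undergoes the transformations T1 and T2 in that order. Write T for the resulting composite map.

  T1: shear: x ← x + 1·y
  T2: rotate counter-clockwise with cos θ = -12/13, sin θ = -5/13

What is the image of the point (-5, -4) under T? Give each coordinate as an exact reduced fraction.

T(p) = (88/13, 93/13)

T1 shear: x ← x + 1·y: (-5, -4) → (-9, -4)
T2 rotate counter-clockwise with cos θ = -12/13, sin θ = -5/13: (-9, -4) → (88/13, 93/13)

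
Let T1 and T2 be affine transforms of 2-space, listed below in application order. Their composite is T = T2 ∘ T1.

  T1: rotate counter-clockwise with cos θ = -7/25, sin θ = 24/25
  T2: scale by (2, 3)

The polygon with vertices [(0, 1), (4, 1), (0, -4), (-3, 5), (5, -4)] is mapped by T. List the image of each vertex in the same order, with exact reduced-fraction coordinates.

T1 rotate counter-clockwise with cos θ = -7/25, sin θ = 24/25: (0, 1) → (-24/25, -7/25); (4, 1) → (-52/25, 89/25); (0, -4) → (96/25, 28/25); (-3, 5) → (-99/25, -107/25); (5, -4) → (61/25, 148/25)
T2 scale by (2, 3): (-24/25, -7/25) → (-48/25, -21/25); (-52/25, 89/25) → (-104/25, 267/25); (96/25, 28/25) → (192/25, 84/25); (-99/25, -107/25) → (-198/25, -321/25); (61/25, 148/25) → (122/25, 444/25)

image vertices: (-48/25, -21/25), (-104/25, 267/25), (192/25, 84/25), (-198/25, -321/25), (122/25, 444/25)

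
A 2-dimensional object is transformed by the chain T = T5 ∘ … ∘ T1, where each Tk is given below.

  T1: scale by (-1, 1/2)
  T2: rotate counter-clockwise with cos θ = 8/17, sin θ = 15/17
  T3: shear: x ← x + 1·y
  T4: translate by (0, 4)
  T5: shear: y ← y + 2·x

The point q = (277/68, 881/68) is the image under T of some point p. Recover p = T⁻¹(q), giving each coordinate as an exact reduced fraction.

T1 = [-1 0 0; 0 1/2 0; 0 0 1]
T2·T1 = [-8/17 -15/34 0; -15/17 4/17 0; 0 0 1]
T3·…·T1 = [-23/17 -7/34 0; -15/17 4/17 0; 0 0 1]
T4·…·T1 = [-23/17 -7/34 0; -15/17 4/17 4; 0 0 1]
T5·…·T1 = [-23/17 -7/34 0; -61/17 -3/17 4; 0 0 1]
det M = -1/2; M⁻¹ = [6/17 -7/17 28/17; -122/17 46/17 -184/17; 0 0 1]
M⁻¹ · (277/68, 881/68)ᵀ = (-9/4, -5)ᵀ

p = (-9/4, -5)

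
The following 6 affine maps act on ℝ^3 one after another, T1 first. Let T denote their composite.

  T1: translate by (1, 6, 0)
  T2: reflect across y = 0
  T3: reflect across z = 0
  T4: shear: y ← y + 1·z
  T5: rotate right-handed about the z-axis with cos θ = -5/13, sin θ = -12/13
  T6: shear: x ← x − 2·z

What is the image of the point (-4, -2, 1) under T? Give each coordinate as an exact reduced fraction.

T(p) = (-19/13, 61/13, -1)

T1 translate by (1, 6, 0): (-4, -2, 1) → (-3, 4, 1)
T2 reflect across y = 0: (-3, 4, 1) → (-3, -4, 1)
T3 reflect across z = 0: (-3, -4, 1) → (-3, -4, -1)
T4 shear: y ← y + 1·z: (-3, -4, -1) → (-3, -5, -1)
T5 rotate right-handed about the z-axis with cos θ = -5/13, sin θ = -12/13: (-3, -5, -1) → (-45/13, 61/13, -1)
T6 shear: x ← x − 2·z: (-45/13, 61/13, -1) → (-19/13, 61/13, -1)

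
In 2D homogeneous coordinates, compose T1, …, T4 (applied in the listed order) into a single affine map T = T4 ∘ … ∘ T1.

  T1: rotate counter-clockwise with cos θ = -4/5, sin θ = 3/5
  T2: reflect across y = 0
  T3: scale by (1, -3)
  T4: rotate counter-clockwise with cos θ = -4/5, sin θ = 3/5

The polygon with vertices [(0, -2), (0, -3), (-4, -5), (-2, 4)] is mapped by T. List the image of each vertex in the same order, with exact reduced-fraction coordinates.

T1 rotate counter-clockwise with cos θ = -4/5, sin θ = 3/5: (0, -2) → (6/5, 8/5); (0, -3) → (9/5, 12/5); (-4, -5) → (31/5, 8/5); (-2, 4) → (-4/5, -22/5)
T2 reflect across y = 0: (6/5, 8/5) → (6/5, -8/5); (9/5, 12/5) → (9/5, -12/5); (31/5, 8/5) → (31/5, -8/5); (-4/5, -22/5) → (-4/5, 22/5)
T3 scale by (1, -3): (6/5, -8/5) → (6/5, 24/5); (9/5, -12/5) → (9/5, 36/5); (31/5, -8/5) → (31/5, 24/5); (-4/5, 22/5) → (-4/5, -66/5)
T4 rotate counter-clockwise with cos θ = -4/5, sin θ = 3/5: (6/5, 24/5) → (-96/25, -78/25); (9/5, 36/5) → (-144/25, -117/25); (31/5, 24/5) → (-196/25, -3/25); (-4/5, -66/5) → (214/25, 252/25)

image vertices: (-96/25, -78/25), (-144/25, -117/25), (-196/25, -3/25), (214/25, 252/25)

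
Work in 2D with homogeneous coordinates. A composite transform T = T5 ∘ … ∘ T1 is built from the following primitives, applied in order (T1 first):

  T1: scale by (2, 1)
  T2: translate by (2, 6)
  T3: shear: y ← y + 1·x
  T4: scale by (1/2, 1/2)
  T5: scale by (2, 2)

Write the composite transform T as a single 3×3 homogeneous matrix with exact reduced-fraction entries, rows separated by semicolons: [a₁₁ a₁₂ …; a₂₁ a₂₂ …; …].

T1 = [2 0 0; 0 1 0; 0 0 1]
T2·T1 = [2 0 2; 0 1 6; 0 0 1]
T3·…·T1 = [2 0 2; 2 1 8; 0 0 1]
T4·…·T1 = [1 0 1; 1 1/2 4; 0 0 1]
T5·…·T1 = [2 0 2; 2 1 8; 0 0 1]

T = [2 0 2; 2 1 8; 0 0 1]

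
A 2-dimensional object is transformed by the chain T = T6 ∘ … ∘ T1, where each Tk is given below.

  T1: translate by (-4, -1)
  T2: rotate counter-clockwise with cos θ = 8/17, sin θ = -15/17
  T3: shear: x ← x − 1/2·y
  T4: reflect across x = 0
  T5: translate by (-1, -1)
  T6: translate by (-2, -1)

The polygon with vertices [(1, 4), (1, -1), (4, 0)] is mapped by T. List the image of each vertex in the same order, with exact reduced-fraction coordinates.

T1 translate by (-4, -1): (1, 4) → (-3, 3); (1, -1) → (-3, -2); (4, 0) → (0, -1)
T2 rotate counter-clockwise with cos θ = 8/17, sin θ = -15/17: (-3, 3) → (21/17, 69/17); (-3, -2) → (-54/17, 29/17); (0, -1) → (-15/17, -8/17)
T3 shear: x ← x − 1/2·y: (21/17, 69/17) → (-27/34, 69/17); (-54/17, 29/17) → (-137/34, 29/17); (-15/17, -8/17) → (-11/17, -8/17)
T4 reflect across x = 0: (-27/34, 69/17) → (27/34, 69/17); (-137/34, 29/17) → (137/34, 29/17); (-11/17, -8/17) → (11/17, -8/17)
T5 translate by (-1, -1): (27/34, 69/17) → (-7/34, 52/17); (137/34, 29/17) → (103/34, 12/17); (11/17, -8/17) → (-6/17, -25/17)
T6 translate by (-2, -1): (-7/34, 52/17) → (-75/34, 35/17); (103/34, 12/17) → (35/34, -5/17); (-6/17, -25/17) → (-40/17, -42/17)

image vertices: (-75/34, 35/17), (35/34, -5/17), (-40/17, -42/17)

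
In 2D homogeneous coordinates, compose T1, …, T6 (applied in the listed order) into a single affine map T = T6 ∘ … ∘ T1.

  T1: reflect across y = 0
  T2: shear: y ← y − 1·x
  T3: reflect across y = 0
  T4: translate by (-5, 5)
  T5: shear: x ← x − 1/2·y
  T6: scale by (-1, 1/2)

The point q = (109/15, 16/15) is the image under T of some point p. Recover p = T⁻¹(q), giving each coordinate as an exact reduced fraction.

p = (-6/5, -5/3)

T1 = [1 0 0; 0 -1 0; 0 0 1]
T2·T1 = [1 0 0; -1 -1 0; 0 0 1]
T3·…·T1 = [1 0 0; 1 1 0; 0 0 1]
T4·…·T1 = [1 0 -5; 1 1 5; 0 0 1]
T5·…·T1 = [1/2 -1/2 -15/2; 1 1 5; 0 0 1]
T6·…·T1 = [-1/2 1/2 15/2; 1/2 1/2 5/2; 0 0 1]
det M = -1/2; M⁻¹ = [-1 1 5; 1 1 -10; 0 0 1]
M⁻¹ · (109/15, 16/15)ᵀ = (-6/5, -5/3)ᵀ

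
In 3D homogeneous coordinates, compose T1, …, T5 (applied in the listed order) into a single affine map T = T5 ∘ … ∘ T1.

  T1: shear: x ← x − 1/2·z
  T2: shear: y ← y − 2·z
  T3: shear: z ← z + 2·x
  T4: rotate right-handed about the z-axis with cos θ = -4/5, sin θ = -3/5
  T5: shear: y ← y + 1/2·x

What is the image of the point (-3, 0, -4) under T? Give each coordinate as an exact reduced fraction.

T1 shear: x ← x − 1/2·z: (-3, 0, -4) → (-1, 0, -4)
T2 shear: y ← y − 2·z: (-1, 0, -4) → (-1, 8, -4)
T3 shear: z ← z + 2·x: (-1, 8, -4) → (-1, 8, -6)
T4 rotate right-handed about the z-axis with cos θ = -4/5, sin θ = -3/5: (-1, 8, -6) → (28/5, -29/5, -6)
T5 shear: y ← y + 1/2·x: (28/5, -29/5, -6) → (28/5, -3, -6)

T(p) = (28/5, -3, -6)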